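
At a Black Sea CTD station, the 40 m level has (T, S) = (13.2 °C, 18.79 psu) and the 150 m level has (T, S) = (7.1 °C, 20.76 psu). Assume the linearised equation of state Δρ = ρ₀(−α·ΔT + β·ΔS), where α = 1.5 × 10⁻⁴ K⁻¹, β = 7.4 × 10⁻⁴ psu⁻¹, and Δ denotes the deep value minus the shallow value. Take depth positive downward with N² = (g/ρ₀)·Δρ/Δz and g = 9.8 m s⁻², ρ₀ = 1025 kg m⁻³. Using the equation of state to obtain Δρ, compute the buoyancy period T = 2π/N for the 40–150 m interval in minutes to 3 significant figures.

ΔT = -6.1 K, ΔS = +1.97 psu (deep − shallow).
Δρ/ρ₀ = −αΔT + βΔS = 9.15 × 10⁻⁴ + 1.4578 × 10⁻³ = 2.3728 × 10⁻³, so Δρ ≈ 2.432 kg m⁻³.
N² = (g/ρ₀)·Δρ/Δz = g·(Δρ/ρ₀)/Δz = 9.8 × 2.3728 × 10⁻³ / 110 = 2.1139 × 10⁻⁴ s⁻².
N = √(2.1139 × 10⁻⁴) = 0.014539 rad s⁻¹ → T = 2π/N = 432.16 s = 7.2027 min ≈ 7.20 min.

7.20 min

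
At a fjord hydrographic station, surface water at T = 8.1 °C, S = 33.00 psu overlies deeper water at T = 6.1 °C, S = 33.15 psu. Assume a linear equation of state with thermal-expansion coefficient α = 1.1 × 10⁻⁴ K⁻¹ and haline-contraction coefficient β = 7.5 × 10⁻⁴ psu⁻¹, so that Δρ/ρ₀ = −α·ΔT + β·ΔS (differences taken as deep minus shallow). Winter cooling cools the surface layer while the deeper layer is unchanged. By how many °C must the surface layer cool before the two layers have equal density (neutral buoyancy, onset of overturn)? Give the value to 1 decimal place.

Neutral buoyancy requires Δρ = 0, i.e. −α(T_deep − T_surf′) + β(S_deep − S_surf) = 0.
T_surf′ = T_deep − (β/α)·ΔS = 6.1 − (7.5 × 10⁻⁴/1.1 × 10⁻⁴)·(+0.15) = 5.077 °C.
Cooling required: 8.1 − (5.077) = 3.023 °C.

3.0 °C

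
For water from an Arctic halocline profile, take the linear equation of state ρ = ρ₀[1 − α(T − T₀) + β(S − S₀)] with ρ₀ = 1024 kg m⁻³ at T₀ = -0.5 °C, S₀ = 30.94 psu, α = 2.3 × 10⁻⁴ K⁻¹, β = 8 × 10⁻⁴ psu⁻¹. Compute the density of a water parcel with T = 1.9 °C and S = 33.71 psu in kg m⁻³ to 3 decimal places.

1025.704 kg m⁻³

T − T₀ = +2.4 K, S − S₀ = +2.77 psu.
Bracket = 1 − α·(+2.4) + β·(+2.77) = 1 + (1.664 × 10⁻³) = 1.0016640.
ρ = 1024 × 1.0016640 = 1025.704 kg m⁻³.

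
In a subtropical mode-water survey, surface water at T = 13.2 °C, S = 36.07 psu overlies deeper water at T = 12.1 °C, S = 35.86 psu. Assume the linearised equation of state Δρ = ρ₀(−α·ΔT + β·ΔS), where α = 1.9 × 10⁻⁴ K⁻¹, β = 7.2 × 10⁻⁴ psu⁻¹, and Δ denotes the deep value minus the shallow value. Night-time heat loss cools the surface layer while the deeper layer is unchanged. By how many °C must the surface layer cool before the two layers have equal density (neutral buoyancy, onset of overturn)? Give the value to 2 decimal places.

0.30 °C

Neutral buoyancy requires Δρ = 0, i.e. −α(T_deep − T_surf′) + β(S_deep − S_surf) = 0.
T_surf′ = T_deep − (β/α)·ΔS = 12.1 − (7.2 × 10⁻⁴/1.9 × 10⁻⁴)·(-0.21) = 12.8958 °C.
Cooling required: 13.2 − (12.8958) = 0.3042 °C.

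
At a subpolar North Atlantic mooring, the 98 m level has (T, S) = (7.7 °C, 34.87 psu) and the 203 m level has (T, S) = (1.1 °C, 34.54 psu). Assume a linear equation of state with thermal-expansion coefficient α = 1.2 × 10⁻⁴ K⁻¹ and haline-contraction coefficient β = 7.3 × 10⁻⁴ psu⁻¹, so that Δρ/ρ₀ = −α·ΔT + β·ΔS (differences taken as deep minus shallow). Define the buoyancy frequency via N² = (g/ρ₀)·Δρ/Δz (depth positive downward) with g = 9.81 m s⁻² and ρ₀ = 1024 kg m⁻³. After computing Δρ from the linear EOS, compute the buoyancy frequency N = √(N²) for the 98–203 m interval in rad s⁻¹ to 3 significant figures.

7.18 × 10⁻³ rad s⁻¹

ΔT = -6.6 K, ΔS = -0.33 psu (deep − shallow).
Δρ/ρ₀ = −αΔT + βΔS = 7.92 × 10⁻⁴ − 2.409 × 10⁻⁴ = 5.511 × 10⁻⁴, so Δρ ≈ 0.5643 kg m⁻³.
N² = (g/ρ₀)·Δρ/Δz = g·(Δρ/ρ₀)/Δz = 9.81 × 5.511 × 10⁻⁴ / 105 = 5.1488 × 10⁻⁵ s⁻².
N = √(5.1488 × 10⁻⁵) = 7.1755 × 10⁻³ rad s⁻¹ ≈ 7.18 × 10⁻³ rad s⁻¹.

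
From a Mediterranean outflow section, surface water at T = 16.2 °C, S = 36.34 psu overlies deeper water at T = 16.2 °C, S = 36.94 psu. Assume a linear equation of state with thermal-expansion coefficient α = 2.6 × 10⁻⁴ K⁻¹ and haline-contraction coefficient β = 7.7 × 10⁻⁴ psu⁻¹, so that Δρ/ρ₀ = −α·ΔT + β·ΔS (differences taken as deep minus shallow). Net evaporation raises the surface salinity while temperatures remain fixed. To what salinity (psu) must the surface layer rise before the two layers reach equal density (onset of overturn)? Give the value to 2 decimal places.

36.94 psu

Neutral buoyancy requires −α(T_deep − T_surf) + β(S_deep − S_surf′) = 0.
S_surf′ = S_deep − (α/β)·ΔT = 36.94 − (2.6 × 10⁻⁴/7.7 × 10⁻⁴)·(+0.0) = 36.9400 psu.
Increase required: 36.9400 − 36.34 = 0.6000 psu.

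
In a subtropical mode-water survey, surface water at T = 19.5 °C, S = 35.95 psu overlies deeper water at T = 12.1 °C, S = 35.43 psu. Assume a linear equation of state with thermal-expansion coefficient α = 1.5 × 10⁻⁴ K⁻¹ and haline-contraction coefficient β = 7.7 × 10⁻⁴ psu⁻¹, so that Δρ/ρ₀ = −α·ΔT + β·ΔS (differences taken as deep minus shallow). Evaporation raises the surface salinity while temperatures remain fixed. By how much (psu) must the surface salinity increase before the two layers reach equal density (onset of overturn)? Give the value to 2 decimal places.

0.92 psu

Neutral buoyancy requires −α(T_deep − T_surf) + β(S_deep − S_surf′) = 0.
S_surf′ = S_deep − (α/β)·ΔT = 35.43 − (1.5 × 10⁻⁴/7.7 × 10⁻⁴)·(-7.4) = 36.8716 psu.
Increase required: 36.8716 − 35.95 = 0.9216 psu.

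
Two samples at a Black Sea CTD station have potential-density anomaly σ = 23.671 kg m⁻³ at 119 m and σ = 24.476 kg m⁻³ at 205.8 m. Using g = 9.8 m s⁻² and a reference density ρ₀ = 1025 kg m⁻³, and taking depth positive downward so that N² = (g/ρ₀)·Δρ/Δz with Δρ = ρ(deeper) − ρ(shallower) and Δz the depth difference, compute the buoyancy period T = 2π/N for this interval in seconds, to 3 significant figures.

Δρ = 1024.476 − 1023.671 = 0.805 kg m⁻³ over Δz = 205.8 − 119 = 86.8 m.
N² = (9.8/1025) × (0.805/86.8) = 8.8670 × 10⁻⁵ s⁻².
N = √(8.8670 × 10⁻⁵) = 9.4165 × 10⁻³ rad s⁻¹, so T = 2π/N = 667.25 s ≈ 667 s.

667 s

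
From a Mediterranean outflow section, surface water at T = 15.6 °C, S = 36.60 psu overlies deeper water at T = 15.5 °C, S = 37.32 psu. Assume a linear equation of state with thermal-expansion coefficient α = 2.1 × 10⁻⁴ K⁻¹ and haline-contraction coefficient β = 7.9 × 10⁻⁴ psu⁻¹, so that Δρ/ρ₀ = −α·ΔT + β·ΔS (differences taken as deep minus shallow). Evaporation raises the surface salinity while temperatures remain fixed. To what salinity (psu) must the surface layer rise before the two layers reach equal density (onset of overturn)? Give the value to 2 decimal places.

Neutral buoyancy requires −α(T_deep − T_surf) + β(S_deep − S_surf′) = 0.
S_surf′ = S_deep − (α/β)·ΔT = 37.32 − (2.1 × 10⁻⁴/7.9 × 10⁻⁴)·(-0.1) = 37.3466 psu.
Increase required: 37.3466 − 36.60 = 0.7466 psu.

37.35 psu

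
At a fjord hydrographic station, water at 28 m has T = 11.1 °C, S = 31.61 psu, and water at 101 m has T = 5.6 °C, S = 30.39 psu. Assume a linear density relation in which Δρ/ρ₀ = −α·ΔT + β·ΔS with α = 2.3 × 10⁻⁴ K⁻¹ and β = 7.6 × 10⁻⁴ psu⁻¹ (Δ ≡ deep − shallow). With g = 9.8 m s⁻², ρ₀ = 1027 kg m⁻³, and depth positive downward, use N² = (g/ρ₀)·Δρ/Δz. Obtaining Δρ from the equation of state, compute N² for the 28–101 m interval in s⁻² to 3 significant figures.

4.53 × 10⁻⁵ s⁻²

ΔT = -5.5 K, ΔS = -1.22 psu (deep − shallow).
Δρ/ρ₀ = −αΔT + βΔS = 1.265 × 10⁻³ − 9.272 × 10⁻⁴ = 3.378 × 10⁻⁴, so Δρ ≈ 0.3469 kg m⁻³.
N² = (g/ρ₀)·Δρ/Δz = g·(Δρ/ρ₀)/Δz = 9.8 × 3.378 × 10⁻⁴ / 73 = 4.5348 × 10⁻⁵ s⁻² ≈ 4.53 × 10⁻⁵ s⁻².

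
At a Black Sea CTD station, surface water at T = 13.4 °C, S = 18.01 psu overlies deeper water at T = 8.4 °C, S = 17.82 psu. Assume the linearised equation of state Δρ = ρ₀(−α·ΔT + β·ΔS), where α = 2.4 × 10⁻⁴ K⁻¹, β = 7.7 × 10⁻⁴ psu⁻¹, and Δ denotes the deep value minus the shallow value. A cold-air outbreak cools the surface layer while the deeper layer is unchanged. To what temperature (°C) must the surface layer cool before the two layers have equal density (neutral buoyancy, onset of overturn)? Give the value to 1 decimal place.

Neutral buoyancy requires Δρ = 0, i.e. −α(T_deep − T_surf′) + β(S_deep − S_surf) = 0.
T_surf′ = T_deep − (β/α)·ΔS = 8.4 − (7.7 × 10⁻⁴/2.4 × 10⁻⁴)·(-0.19) = 9.010 °C.
Cooling required: 13.4 − (9.010) = 4.390 °C.

9.0 °C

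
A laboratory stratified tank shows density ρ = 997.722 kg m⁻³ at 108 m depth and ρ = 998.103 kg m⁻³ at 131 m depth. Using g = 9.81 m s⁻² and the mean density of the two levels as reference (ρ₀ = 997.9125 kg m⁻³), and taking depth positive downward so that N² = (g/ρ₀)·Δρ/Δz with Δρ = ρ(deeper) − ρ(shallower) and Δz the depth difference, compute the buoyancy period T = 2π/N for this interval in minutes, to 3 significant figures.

Δρ = 998.103 − 997.722 = 0.381 kg m⁻³ over Δz = 131 − 108 = 23 m.
N² = (9.81/997.9125) × (0.381/23) = 1.6284 × 10⁻⁴ s⁻².
N = √(1.6284 × 10⁻⁴) = 0.012761 rad s⁻¹, so T = 2π/N = 492.37 s = 8.2062 min ≈ 8.21 min.

8.21 min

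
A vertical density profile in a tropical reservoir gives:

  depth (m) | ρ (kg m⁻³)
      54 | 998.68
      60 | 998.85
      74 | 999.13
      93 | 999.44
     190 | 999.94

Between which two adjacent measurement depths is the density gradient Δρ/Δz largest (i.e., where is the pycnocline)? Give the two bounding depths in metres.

Compute the density gradient over each adjacent pair:
  54–60 m: Δρ/Δz = 0.17/6 = 0.028 kg m⁻⁴
  60–74 m: Δρ/Δz = 0.28/14 = 0.020 kg m⁻⁴
  74–93 m: Δρ/Δz = 0.31/19 = 0.016 kg m⁻⁴
  93–190 m: Δρ/Δz = 0.50/97 = 5.2 × 10⁻³ kg m⁻⁴
The largest gradient is in the 54–60 m interval — the pycnocline.

54–60 m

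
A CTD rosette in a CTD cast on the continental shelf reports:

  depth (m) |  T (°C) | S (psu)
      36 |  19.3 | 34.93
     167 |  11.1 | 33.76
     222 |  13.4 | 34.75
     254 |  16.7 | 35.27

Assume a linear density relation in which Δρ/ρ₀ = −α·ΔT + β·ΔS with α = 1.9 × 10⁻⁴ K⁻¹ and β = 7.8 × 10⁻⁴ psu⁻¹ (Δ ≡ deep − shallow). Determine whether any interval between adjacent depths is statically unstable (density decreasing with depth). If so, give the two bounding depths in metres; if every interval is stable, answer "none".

Evaluate Δρ/ρ₀ = −αΔT + βΔS across each adjacent pair:
  36–167 m: −αΔT+βΔS = −(1.9 × 10⁻⁴)(-8.2)+(7.8 × 10⁻⁴)(-1.17) = 6.5 × 10⁻⁴ → stable
  167–222 m: −αΔT+βΔS = −(1.9 × 10⁻⁴)(+2.3)+(7.8 × 10⁻⁴)(+0.99) = 3.4 × 10⁻⁴ → stable
  222–254 m: −αΔT+βΔS = −(1.9 × 10⁻⁴)(+3.3)+(7.8 × 10⁻⁴)(+0.52) = -2.2 × 10⁻⁴ → UNSTABLE
The 222–254 m interval has Δρ < 0: lighter water underlies denser water.

222–254 m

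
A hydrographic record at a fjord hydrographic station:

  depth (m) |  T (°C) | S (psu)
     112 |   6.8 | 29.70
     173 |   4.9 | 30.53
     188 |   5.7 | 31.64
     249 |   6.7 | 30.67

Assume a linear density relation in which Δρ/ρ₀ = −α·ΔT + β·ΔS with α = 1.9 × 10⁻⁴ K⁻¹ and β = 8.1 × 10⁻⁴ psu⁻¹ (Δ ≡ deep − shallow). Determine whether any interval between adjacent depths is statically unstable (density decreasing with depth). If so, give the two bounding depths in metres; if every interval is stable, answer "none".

Evaluate Δρ/ρ₀ = −αΔT + βΔS across each adjacent pair:
  112–173 m: −αΔT+βΔS = −(1.9 × 10⁻⁴)(-1.9)+(8.1 × 10⁻⁴)(+0.83) = 1.0 × 10⁻³ → stable
  173–188 m: −αΔT+βΔS = −(1.9 × 10⁻⁴)(+0.8)+(8.1 × 10⁻⁴)(+1.11) = 7.5 × 10⁻⁴ → stable
  188–249 m: −αΔT+βΔS = −(1.9 × 10⁻⁴)(+1.0)+(8.1 × 10⁻⁴)(-0.97) = -9.8 × 10⁻⁴ → UNSTABLE
The 188–249 m interval has Δρ < 0: lighter water underlies denser water.

188–249 m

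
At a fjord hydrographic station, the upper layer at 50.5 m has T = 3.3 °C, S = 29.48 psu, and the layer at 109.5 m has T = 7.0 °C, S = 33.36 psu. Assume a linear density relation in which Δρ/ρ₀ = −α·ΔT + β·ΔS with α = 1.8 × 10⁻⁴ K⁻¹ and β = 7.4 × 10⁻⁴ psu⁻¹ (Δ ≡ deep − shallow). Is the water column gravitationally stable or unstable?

ΔT = 7.0 − 3.3 = +3.7 K and ΔS = 33.36 − 29.48 = +3.88 psu (deep − shallow).
−αΔT = -6.66 × 10⁻⁴; βΔS = 2.8712 × 10⁻³; sum Δρ/ρ₀ = 2.2052 × 10⁻³.
Δρ/ρ₀ > 0, so Δρ > 0: deeper water is denser → statically stable.

stable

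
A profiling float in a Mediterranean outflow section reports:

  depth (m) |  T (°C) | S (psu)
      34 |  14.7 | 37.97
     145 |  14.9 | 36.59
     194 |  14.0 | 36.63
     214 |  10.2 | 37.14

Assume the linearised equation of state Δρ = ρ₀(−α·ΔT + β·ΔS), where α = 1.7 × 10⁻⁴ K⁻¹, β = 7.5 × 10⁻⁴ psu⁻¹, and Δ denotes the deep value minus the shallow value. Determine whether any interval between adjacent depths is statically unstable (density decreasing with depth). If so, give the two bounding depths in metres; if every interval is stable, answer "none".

Evaluate Δρ/ρ₀ = −αΔT + βΔS across each adjacent pair:
  34–145 m: −αΔT+βΔS = −(1.7 × 10⁻⁴)(+0.2)+(7.5 × 10⁻⁴)(-1.38) = -1.1 × 10⁻³ → UNSTABLE
  145–194 m: −αΔT+βΔS = −(1.7 × 10⁻⁴)(-0.9)+(7.5 × 10⁻⁴)(+0.04) = 1.8 × 10⁻⁴ → stable
  194–214 m: −αΔT+βΔS = −(1.7 × 10⁻⁴)(-3.8)+(7.5 × 10⁻⁴)(+0.51) = 1.0 × 10⁻³ → stable
The 34–145 m interval has Δρ < 0: lighter water underlies denser water.

34–145 m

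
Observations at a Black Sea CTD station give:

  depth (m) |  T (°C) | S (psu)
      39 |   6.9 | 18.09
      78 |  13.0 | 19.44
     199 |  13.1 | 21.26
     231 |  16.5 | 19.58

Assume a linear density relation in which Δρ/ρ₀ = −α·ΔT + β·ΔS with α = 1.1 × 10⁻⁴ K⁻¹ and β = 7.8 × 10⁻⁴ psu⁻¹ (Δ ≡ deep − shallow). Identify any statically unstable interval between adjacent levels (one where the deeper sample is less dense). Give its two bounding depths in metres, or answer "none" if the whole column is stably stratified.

Evaluate Δρ/ρ₀ = −αΔT + βΔS across each adjacent pair:
  39–78 m: −αΔT+βΔS = −(1.1 × 10⁻⁴)(+6.1)+(7.8 × 10⁻⁴)(+1.35) = 3.8 × 10⁻⁴ → stable
  78–199 m: −αΔT+βΔS = −(1.1 × 10⁻⁴)(+0.1)+(7.8 × 10⁻⁴)(+1.82) = 1.4 × 10⁻³ → stable
  199–231 m: −αΔT+βΔS = −(1.1 × 10⁻⁴)(+3.4)+(7.8 × 10⁻⁴)(-1.68) = -1.7 × 10⁻³ → UNSTABLE
The 199–231 m interval has Δρ < 0: lighter water underlies denser water.

199–231 m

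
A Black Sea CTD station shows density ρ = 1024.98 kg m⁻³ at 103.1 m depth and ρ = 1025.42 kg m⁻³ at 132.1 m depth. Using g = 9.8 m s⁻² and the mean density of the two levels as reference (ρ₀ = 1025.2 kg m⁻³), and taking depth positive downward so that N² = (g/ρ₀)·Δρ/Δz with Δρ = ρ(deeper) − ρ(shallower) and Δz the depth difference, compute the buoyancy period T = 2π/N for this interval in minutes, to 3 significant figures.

Δρ = 1025.42 − 1024.98 = 0.44 kg m⁻³ over Δz = 132.1 − 103.1 = 29 m.
N² = (9.8/1025.2) × (0.44/29) = 1.4503 × 10⁻⁴ s⁻².
N = √(1.4503 × 10⁻⁴) = 0.012043 rad s⁻¹, so T = 2π/N = 521.73 s = 8.6955 min ≈ 8.70 min.

8.70 min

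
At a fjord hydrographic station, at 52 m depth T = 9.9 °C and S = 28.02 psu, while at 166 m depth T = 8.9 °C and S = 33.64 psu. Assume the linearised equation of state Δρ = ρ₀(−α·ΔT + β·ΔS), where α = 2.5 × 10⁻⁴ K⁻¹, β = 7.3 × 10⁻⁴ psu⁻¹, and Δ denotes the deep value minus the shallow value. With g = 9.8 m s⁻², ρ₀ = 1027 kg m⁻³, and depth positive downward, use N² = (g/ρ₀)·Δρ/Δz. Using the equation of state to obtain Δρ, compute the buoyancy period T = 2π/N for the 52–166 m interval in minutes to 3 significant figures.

ΔT = -1.0 K, ΔS = +5.62 psu (deep − shallow).
Δρ/ρ₀ = −αΔT + βΔS = 2.50 × 10⁻⁴ + 4.1026 × 10⁻³ = 4.3526 × 10⁻³, so Δρ ≈ 4.470 kg m⁻³.
N² = (g/ρ₀)·Δρ/Δz = g·(Δρ/ρ₀)/Δz = 9.8 × 4.3526 × 10⁻³ / 114 = 3.7417 × 10⁻⁴ s⁻².
N = √(3.7417 × 10⁻⁴) = 0.019343 rad s⁻¹ → T = 2π/N = 324.83 s = 5.4138 min ≈ 5.41 min.

5.41 min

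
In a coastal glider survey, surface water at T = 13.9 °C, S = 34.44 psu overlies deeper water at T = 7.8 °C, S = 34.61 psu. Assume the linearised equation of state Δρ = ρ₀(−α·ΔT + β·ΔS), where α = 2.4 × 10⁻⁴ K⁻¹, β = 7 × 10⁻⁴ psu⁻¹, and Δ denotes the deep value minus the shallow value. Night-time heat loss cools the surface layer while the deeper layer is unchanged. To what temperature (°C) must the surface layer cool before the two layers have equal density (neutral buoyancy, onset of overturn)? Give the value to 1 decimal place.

7.3 °C

Neutral buoyancy requires Δρ = 0, i.e. −α(T_deep − T_surf′) + β(S_deep − S_surf) = 0.
T_surf′ = T_deep − (β/α)·ΔS = 7.8 − (7 × 10⁻⁴/2.4 × 10⁻⁴)·(+0.17) = 7.304 °C.
Cooling required: 13.9 − (7.304) = 6.596 °C.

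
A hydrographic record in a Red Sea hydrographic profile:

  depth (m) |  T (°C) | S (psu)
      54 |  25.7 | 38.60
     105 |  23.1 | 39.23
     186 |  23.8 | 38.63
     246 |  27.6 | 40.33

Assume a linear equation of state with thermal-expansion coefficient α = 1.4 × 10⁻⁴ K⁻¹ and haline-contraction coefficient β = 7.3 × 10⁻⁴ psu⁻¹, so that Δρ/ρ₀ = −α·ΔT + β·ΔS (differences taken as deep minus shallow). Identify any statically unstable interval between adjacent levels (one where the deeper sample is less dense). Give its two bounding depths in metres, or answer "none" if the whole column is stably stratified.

Evaluate Δρ/ρ₀ = −αΔT + βΔS across each adjacent pair:
  54–105 m: −αΔT+βΔS = −(1.4 × 10⁻⁴)(-2.6)+(7.3 × 10⁻⁴)(+0.63) = 8.2 × 10⁻⁴ → stable
  105–186 m: −αΔT+βΔS = −(1.4 × 10⁻⁴)(+0.7)+(7.3 × 10⁻⁴)(-0.60) = -5.4 × 10⁻⁴ → UNSTABLE
  186–246 m: −αΔT+βΔS = −(1.4 × 10⁻⁴)(+3.8)+(7.3 × 10⁻⁴)(+1.70) = 7.1 × 10⁻⁴ → stable
The 105–186 m interval has Δρ < 0: lighter water underlies denser water.

105–186 m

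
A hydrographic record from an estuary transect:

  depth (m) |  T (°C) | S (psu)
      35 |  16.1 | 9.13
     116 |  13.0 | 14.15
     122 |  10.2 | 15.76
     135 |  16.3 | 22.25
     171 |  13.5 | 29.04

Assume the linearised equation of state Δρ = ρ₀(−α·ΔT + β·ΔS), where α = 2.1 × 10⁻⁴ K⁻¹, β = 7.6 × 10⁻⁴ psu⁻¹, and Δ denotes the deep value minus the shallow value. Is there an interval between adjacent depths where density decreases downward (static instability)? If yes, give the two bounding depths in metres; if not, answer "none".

Evaluate Δρ/ρ₀ = −αΔT + βΔS across each adjacent pair:
  35–116 m: −αΔT+βΔS = −(2.1 × 10⁻⁴)(-3.1)+(7.6 × 10⁻⁴)(+5.02) = 4.5 × 10⁻³ → stable
  116–122 m: −αΔT+βΔS = −(2.1 × 10⁻⁴)(-2.8)+(7.6 × 10⁻⁴)(+1.61) = 1.8 × 10⁻³ → stable
  122–135 m: −αΔT+βΔS = −(2.1 × 10⁻⁴)(+6.1)+(7.6 × 10⁻⁴)(+6.49) = 3.7 × 10⁻³ → stable
  135–171 m: −αΔT+βΔS = −(2.1 × 10⁻⁴)(-2.8)+(7.6 × 10⁻⁴)(+6.79) = 5.7 × 10⁻³ → stable
Every interval has Δρ > 0: the column is stably stratified throughout.

none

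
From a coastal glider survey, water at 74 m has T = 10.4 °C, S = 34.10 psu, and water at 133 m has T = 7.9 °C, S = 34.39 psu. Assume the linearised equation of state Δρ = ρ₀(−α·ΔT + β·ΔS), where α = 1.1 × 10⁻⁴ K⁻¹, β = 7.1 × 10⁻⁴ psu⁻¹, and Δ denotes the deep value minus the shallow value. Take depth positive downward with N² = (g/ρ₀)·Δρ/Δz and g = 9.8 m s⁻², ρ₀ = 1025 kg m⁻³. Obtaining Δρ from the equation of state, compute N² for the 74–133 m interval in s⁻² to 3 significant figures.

ΔT = -2.5 K, ΔS = +0.29 psu (deep − shallow).
Δρ/ρ₀ = −αΔT + βΔS = 2.75 × 10⁻⁴ + 2.059 × 10⁻⁴ = 4.809 × 10⁻⁴, so Δρ ≈ 0.4929 kg m⁻³.
N² = (g/ρ₀)·Δρ/Δz = g·(Δρ/ρ₀)/Δz = 9.8 × 4.809 × 10⁻⁴ / 59 = 7.9878 × 10⁻⁵ s⁻² ≈ 7.99 × 10⁻⁵ s⁻².

7.99 × 10⁻⁵ s⁻²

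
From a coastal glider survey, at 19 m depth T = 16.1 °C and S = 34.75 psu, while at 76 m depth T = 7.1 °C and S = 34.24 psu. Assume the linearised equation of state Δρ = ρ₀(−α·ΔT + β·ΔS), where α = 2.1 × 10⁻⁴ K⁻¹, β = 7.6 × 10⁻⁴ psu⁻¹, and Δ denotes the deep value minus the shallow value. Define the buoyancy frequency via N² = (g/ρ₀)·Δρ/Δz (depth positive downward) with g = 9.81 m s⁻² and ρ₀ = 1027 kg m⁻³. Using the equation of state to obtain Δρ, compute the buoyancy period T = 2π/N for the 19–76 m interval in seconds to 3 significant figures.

ΔT = -9.0 K, ΔS = -0.51 psu (deep − shallow).
Δρ/ρ₀ = −αΔT + βΔS = 1.89 × 10⁻³ − 3.876 × 10⁻⁴ = 1.5024 × 10⁻³, so Δρ ≈ 1.543 kg m⁻³.
N² = (g/ρ₀)·Δρ/Δz = g·(Δρ/ρ₀)/Δz = 9.81 × 1.5024 × 10⁻³ / 57 = 2.5857 × 10⁻⁴ s⁻².
N = √(2.5857 × 10⁻⁴) = 0.016080 rad s⁻¹ → T = 2π/N = 390.75 s ≈ 391 s.

391 s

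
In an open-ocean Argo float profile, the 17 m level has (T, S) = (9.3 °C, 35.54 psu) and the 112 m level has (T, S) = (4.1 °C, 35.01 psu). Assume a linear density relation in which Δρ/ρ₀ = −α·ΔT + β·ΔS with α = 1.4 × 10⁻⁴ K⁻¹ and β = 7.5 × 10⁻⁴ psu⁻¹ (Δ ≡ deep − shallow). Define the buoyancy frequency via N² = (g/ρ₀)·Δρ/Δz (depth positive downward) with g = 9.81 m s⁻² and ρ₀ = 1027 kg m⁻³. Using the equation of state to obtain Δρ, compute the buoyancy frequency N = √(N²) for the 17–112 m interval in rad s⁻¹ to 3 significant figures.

5.84 × 10⁻³ rad s⁻¹

ΔT = -5.2 K, ΔS = -0.53 psu (deep − shallow).
Δρ/ρ₀ = −αΔT + βΔS = 7.28 × 10⁻⁴ − 3.975 × 10⁻⁴ = 3.305 × 10⁻⁴, so Δρ ≈ 0.3394 kg m⁻³.
N² = (g/ρ₀)·Δρ/Δz = g·(Δρ/ρ₀)/Δz = 9.81 × 3.305 × 10⁻⁴ / 95 = 3.4128 × 10⁻⁵ s⁻².
N = √(3.4128 × 10⁻⁵) = 5.8419 × 10⁻³ rad s⁻¹ ≈ 5.84 × 10⁻³ rad s⁻¹.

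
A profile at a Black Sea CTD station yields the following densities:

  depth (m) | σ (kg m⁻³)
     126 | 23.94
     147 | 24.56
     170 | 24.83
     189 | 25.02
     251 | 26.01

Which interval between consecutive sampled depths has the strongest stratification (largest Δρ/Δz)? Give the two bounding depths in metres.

126–147 m

Compute the density gradient over each adjacent pair:
  126–147 m: Δρ/Δz = 0.62/21 = 0.030 kg m⁻⁴
  147–170 m: Δρ/Δz = 0.27/23 = 0.012 kg m⁻⁴
  170–189 m: Δρ/Δz = 0.19/19 = 0.010 kg m⁻⁴
  189–251 m: Δρ/Δz = 0.99/62 = 0.016 kg m⁻⁴
The largest gradient is in the 126–147 m interval — the pycnocline.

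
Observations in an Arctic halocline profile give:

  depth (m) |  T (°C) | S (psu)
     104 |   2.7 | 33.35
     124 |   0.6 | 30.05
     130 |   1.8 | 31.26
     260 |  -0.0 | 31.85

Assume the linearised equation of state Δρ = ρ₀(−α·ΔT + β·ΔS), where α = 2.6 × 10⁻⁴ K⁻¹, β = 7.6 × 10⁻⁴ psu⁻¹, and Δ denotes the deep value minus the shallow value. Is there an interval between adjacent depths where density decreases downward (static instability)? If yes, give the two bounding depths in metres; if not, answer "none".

Evaluate Δρ/ρ₀ = −αΔT + βΔS across each adjacent pair:
  104–124 m: −αΔT+βΔS = −(2.6 × 10⁻⁴)(-2.1)+(7.6 × 10⁻⁴)(-3.30) = -2.0 × 10⁻³ → UNSTABLE
  124–130 m: −αΔT+βΔS = −(2.6 × 10⁻⁴)(+1.2)+(7.6 × 10⁻⁴)(+1.21) = 6.1 × 10⁻⁴ → stable
  130–260 m: −αΔT+βΔS = −(2.6 × 10⁻⁴)(-1.8)+(7.6 × 10⁻⁴)(+0.59) = 9.2 × 10⁻⁴ → stable
The 104–124 m interval has Δρ < 0: lighter water underlies denser water.

104–124 m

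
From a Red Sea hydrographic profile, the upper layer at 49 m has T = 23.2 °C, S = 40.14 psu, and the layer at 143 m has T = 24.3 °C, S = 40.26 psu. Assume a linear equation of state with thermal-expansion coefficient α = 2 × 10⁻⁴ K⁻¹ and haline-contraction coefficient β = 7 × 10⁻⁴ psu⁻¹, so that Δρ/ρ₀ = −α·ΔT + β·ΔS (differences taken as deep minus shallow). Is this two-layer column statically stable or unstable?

unstable

ΔT = 24.3 − 23.2 = +1.1 K and ΔS = 40.26 − 40.14 = +0.12 psu (deep − shallow).
−αΔT = -2.20 × 10⁻⁴; βΔS = 8.40 × 10⁻⁵; sum Δρ/ρ₀ = -1.36 × 10⁻⁴.
Δρ/ρ₀ < 0, so Δρ < 0: deeper water is lighter → statically unstable; the column would overturn.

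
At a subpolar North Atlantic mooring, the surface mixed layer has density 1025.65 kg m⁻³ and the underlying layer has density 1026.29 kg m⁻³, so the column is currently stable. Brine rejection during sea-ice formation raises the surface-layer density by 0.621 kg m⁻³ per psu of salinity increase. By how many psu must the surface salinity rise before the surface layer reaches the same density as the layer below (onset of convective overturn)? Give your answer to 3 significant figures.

Density deficit of the surface layer: 1026.29 − 1025.65 = 0.64 kg m⁻³.
Required change = 0.64 / 0.621 = 1.03 psu.

1.03 psu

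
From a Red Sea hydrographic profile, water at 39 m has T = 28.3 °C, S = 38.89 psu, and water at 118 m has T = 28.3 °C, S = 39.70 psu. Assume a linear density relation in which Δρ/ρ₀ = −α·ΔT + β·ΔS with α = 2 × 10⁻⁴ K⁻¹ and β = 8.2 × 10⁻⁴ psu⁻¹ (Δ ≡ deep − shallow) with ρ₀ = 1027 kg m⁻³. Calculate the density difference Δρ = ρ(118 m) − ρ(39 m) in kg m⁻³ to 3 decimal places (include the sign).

ΔT = +0.0 K, ΔS = +0.81 psu (deep − shallow).
Δρ/ρ₀ = −(2 × 10⁻⁴)(+0.0) + (8.2 × 10⁻⁴)(+0.81) = 6.642 × 10⁻⁴.
Δρ = 1027 × (6.642 × 10⁻⁴) = +0.682 kg m⁻³.
Positive Δρ: denser below, stable.

+0.682 kg m⁻³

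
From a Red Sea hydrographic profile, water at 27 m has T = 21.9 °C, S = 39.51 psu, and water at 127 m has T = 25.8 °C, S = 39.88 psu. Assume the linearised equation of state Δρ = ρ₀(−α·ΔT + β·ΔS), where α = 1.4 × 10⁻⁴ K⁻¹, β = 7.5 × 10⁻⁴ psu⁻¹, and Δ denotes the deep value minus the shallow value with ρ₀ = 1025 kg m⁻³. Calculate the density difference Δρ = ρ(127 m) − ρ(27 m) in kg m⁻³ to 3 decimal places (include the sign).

-0.275 kg m⁻³

ΔT = +3.9 K, ΔS = +0.37 psu (deep − shallow).
Δρ/ρ₀ = −(1.4 × 10⁻⁴)(+3.9) + (7.5 × 10⁻⁴)(+0.37) = -2.685 × 10⁻⁴.
Δρ = 1025 × (-2.685 × 10⁻⁴) = -0.275 kg m⁻³.
Negative Δρ: lighter below, statically unstable.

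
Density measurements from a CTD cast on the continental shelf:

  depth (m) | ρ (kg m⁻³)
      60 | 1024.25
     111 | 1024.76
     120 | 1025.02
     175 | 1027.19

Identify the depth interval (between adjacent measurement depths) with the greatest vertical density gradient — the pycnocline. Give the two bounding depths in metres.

Compute the density gradient over each adjacent pair:
  60–111 m: Δρ/Δz = 0.51/51 = 0.010 kg m⁻⁴
  111–120 m: Δρ/Δz = 0.26/9 = 0.029 kg m⁻⁴
  120–175 m: Δρ/Δz = 2.17/55 = 0.039 kg m⁻⁴
The largest gradient is in the 120–175 m interval — the pycnocline.

120–175 m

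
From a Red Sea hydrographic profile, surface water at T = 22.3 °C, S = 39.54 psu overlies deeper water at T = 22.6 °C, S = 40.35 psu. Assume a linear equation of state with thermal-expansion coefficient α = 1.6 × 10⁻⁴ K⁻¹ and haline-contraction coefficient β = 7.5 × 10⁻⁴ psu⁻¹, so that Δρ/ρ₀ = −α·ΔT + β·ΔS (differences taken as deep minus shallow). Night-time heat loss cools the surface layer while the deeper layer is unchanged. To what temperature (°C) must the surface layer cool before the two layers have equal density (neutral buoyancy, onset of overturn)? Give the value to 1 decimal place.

18.8 °C

Neutral buoyancy requires Δρ = 0, i.e. −α(T_deep − T_surf′) + β(S_deep − S_surf) = 0.
T_surf′ = T_deep − (β/α)·ΔS = 22.6 − (7.5 × 10⁻⁴/1.6 × 10⁻⁴)·(+0.81) = 18.803 °C.
Cooling required: 22.3 − (18.803) = 3.497 °C.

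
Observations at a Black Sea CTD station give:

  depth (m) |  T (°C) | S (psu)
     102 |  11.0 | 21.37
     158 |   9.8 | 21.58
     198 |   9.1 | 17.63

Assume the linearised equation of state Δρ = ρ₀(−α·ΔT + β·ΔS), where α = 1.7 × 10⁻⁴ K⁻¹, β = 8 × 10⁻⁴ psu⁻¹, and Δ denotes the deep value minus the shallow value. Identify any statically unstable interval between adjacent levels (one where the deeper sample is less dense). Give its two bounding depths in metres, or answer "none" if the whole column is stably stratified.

Evaluate Δρ/ρ₀ = −αΔT + βΔS across each adjacent pair:
  102–158 m: −αΔT+βΔS = −(1.7 × 10⁻⁴)(-1.2)+(8 × 10⁻⁴)(+0.21) = 3.7 × 10⁻⁴ → stable
  158–198 m: −αΔT+βΔS = −(1.7 × 10⁻⁴)(-0.7)+(8 × 10⁻⁴)(-3.95) = -3.0 × 10⁻³ → UNSTABLE
The 158–198 m interval has Δρ < 0: lighter water underlies denser water.

158–198 m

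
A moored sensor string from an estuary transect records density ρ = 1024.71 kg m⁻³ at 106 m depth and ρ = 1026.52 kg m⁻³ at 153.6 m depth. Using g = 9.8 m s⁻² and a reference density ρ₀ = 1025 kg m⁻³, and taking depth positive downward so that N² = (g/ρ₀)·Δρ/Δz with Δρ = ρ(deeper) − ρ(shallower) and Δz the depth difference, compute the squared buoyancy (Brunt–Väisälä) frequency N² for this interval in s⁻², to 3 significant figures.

Δρ = 1026.52 − 1024.71 = 1.81 kg m⁻³ over Δz = 153.6 − 106 = 47.6 m.
N² = (9.8/1025) × (1.81/47.6) = 3.6356 × 10⁻⁴ s⁻² ≈ 3.64 × 10⁻⁴ s⁻².

3.64 × 10⁻⁴ s⁻²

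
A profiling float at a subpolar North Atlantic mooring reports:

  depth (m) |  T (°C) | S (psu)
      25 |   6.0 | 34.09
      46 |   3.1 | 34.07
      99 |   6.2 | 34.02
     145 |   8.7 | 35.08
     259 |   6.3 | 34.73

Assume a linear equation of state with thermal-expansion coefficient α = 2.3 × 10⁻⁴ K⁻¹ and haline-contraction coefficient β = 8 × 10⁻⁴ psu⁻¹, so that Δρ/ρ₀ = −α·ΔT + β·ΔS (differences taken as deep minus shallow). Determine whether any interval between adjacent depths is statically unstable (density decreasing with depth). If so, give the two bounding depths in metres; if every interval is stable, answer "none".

46–99 m

Evaluate Δρ/ρ₀ = −αΔT + βΔS across each adjacent pair:
  25–46 m: −αΔT+βΔS = −(2.3 × 10⁻⁴)(-2.9)+(8 × 10⁻⁴)(-0.02) = 6.5 × 10⁻⁴ → stable
  46–99 m: −αΔT+βΔS = −(2.3 × 10⁻⁴)(+3.1)+(8 × 10⁻⁴)(-0.05) = -7.5 × 10⁻⁴ → UNSTABLE
  99–145 m: −αΔT+βΔS = −(2.3 × 10⁻⁴)(+2.5)+(8 × 10⁻⁴)(+1.06) = 2.7 × 10⁻⁴ → stable
  145–259 m: −αΔT+βΔS = −(2.3 × 10⁻⁴)(-2.4)+(8 × 10⁻⁴)(-0.35) = 2.7 × 10⁻⁴ → stable
The 46–99 m interval has Δρ < 0: lighter water underlies denser water.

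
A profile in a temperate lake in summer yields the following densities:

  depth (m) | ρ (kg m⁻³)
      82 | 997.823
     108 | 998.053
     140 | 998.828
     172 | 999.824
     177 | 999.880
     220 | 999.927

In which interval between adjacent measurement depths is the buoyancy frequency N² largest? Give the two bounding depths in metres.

Compute the density gradient over each adjacent pair:
  82–108 m: Δρ/Δz = 0.230/26 = 8.8 × 10⁻³ kg m⁻⁴
  108–140 m: Δρ/Δz = 0.775/32 = 0.024 kg m⁻⁴
  140–172 m: Δρ/Δz = 0.996/32 = 0.031 kg m⁻⁴
  172–177 m: Δρ/Δz = 0.056/5 = 0.011 kg m⁻⁴
  177–220 m: Δρ/Δz = 0.047/43 = 1.1 × 10⁻³ kg m⁻⁴
The largest gradient is in the 140–172 m interval — the pycnocline.

140–172 m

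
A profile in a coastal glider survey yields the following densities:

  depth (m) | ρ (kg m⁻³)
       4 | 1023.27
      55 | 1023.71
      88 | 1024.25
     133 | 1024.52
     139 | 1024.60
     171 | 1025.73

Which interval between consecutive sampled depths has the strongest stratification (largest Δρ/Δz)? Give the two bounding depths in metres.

139–171 m

Compute the density gradient over each adjacent pair:
  4–55 m: Δρ/Δz = 0.44/51 = 8.6 × 10⁻³ kg m⁻⁴
  55–88 m: Δρ/Δz = 0.54/33 = 0.016 kg m⁻⁴
  88–133 m: Δρ/Δz = 0.27/45 = 6.0 × 10⁻³ kg m⁻⁴
  133–139 m: Δρ/Δz = 0.08/6 = 0.013 kg m⁻⁴
  139–171 m: Δρ/Δz = 1.13/32 = 0.035 kg m⁻⁴
The largest gradient is in the 139–171 m interval — the pycnocline.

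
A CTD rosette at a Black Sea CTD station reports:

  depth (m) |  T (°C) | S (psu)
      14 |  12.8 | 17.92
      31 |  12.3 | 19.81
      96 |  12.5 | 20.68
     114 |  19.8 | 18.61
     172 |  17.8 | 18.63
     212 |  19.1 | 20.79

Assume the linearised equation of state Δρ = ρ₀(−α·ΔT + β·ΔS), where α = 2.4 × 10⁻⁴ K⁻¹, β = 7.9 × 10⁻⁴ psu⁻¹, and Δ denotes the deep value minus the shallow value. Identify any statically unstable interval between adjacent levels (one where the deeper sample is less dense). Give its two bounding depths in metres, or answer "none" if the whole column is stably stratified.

96–114 m

Evaluate Δρ/ρ₀ = −αΔT + βΔS across each adjacent pair:
  14–31 m: −αΔT+βΔS = −(2.4 × 10⁻⁴)(-0.5)+(7.9 × 10⁻⁴)(+1.89) = 1.6 × 10⁻³ → stable
  31–96 m: −αΔT+βΔS = −(2.4 × 10⁻⁴)(+0.2)+(7.9 × 10⁻⁴)(+0.87) = 6.4 × 10⁻⁴ → stable
  96–114 m: −αΔT+βΔS = −(2.4 × 10⁻⁴)(+7.3)+(7.9 × 10⁻⁴)(-2.07) = -3.4 × 10⁻³ → UNSTABLE
  114–172 m: −αΔT+βΔS = −(2.4 × 10⁻⁴)(-2.0)+(7.9 × 10⁻⁴)(+0.02) = 5.0 × 10⁻⁴ → stable
  172–212 m: −αΔT+βΔS = −(2.4 × 10⁻⁴)(+1.3)+(7.9 × 10⁻⁴)(+2.16) = 1.4 × 10⁻³ → stable
The 96–114 m interval has Δρ < 0: lighter water underlies denser water.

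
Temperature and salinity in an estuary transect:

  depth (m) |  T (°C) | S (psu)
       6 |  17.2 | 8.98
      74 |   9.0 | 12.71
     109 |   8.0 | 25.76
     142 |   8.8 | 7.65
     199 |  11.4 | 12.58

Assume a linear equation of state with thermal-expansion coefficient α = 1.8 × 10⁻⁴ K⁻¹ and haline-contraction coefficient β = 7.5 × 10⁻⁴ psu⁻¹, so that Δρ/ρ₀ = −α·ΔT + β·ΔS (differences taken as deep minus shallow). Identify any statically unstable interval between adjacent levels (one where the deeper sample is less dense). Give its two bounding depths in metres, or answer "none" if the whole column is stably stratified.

Evaluate Δρ/ρ₀ = −αΔT + βΔS across each adjacent pair:
  6–74 m: −αΔT+βΔS = −(1.8 × 10⁻⁴)(-8.2)+(7.5 × 10⁻⁴)(+3.73) = 4.3 × 10⁻³ → stable
  74–109 m: −αΔT+βΔS = −(1.8 × 10⁻⁴)(-1.0)+(7.5 × 10⁻⁴)(+13.05) = 0.010 → stable
  109–142 m: −αΔT+βΔS = −(1.8 × 10⁻⁴)(+0.8)+(7.5 × 10⁻⁴)(-18.11) = -0.014 → UNSTABLE
  142–199 m: −αΔT+βΔS = −(1.8 × 10⁻⁴)(+2.6)+(7.5 × 10⁻⁴)(+4.93) = 3.2 × 10⁻³ → stable
The 109–142 m interval has Δρ < 0: lighter water underlies denser water.

109–142 m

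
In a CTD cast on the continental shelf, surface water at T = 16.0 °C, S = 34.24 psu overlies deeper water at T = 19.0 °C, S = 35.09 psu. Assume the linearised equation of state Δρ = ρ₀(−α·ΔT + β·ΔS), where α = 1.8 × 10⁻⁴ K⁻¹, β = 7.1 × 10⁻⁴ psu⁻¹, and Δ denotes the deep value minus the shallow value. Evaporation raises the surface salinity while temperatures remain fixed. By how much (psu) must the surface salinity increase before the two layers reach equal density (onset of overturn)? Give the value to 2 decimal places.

0.09 psu

Neutral buoyancy requires −α(T_deep − T_surf) + β(S_deep − S_surf′) = 0.
S_surf′ = S_deep − (α/β)·ΔT = 35.09 − (1.8 × 10⁻⁴/7.1 × 10⁻⁴)·(+3.0) = 34.3294 psu.
Increase required: 34.3294 − 34.24 = 0.0894 psu.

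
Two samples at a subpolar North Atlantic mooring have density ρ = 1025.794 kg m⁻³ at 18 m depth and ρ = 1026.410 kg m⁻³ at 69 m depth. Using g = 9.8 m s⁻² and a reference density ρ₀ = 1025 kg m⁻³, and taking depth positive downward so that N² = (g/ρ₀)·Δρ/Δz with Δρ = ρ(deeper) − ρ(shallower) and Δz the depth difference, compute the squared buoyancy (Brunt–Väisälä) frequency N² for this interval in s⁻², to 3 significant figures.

Δρ = 1026.410 − 1025.794 = 0.616 kg m⁻³ over Δz = 69 − 18 = 51 m.
N² = (9.8/1025) × (0.616/51) = 1.1548 × 10⁻⁴ s⁻² ≈ 1.15 × 10⁻⁴ s⁻².
Since Δρ > 0 the layer is stably stratified.

1.15 × 10⁻⁴ s⁻²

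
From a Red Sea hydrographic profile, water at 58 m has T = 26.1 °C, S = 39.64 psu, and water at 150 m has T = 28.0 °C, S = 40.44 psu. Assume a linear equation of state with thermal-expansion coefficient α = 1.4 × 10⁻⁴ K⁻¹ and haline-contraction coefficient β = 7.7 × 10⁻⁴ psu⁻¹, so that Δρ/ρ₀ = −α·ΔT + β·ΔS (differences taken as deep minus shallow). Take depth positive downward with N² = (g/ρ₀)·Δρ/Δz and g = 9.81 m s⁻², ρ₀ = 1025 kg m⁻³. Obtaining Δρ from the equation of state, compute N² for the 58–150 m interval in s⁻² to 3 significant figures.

ΔT = +1.9 K, ΔS = +0.80 psu (deep − shallow).
Δρ/ρ₀ = −αΔT + βΔS = -2.66 × 10⁻⁴ + 6.16 × 10⁻⁴ = 3.50 × 10⁻⁴, so Δρ ≈ 0.3588 kg m⁻³.
N² = (g/ρ₀)·Δρ/Δz = g·(Δρ/ρ₀)/Δz = 9.81 × 3.50 × 10⁻⁴ / 92 = 3.7321 × 10⁻⁵ s⁻² ≈ 3.73 × 10⁻⁵ s⁻².

3.73 × 10⁻⁵ s⁻²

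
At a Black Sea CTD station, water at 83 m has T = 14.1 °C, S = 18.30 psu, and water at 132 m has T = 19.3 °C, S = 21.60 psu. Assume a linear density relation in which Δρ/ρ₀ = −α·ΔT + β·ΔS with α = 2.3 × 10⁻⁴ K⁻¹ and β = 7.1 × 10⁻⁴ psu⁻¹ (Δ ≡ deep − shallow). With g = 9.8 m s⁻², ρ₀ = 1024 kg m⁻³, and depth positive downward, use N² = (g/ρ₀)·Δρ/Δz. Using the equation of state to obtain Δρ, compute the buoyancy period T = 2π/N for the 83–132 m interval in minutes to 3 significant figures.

ΔT = +5.2 K, ΔS = +3.30 psu (deep − shallow).
Δρ/ρ₀ = −αΔT + βΔS = -1.196 × 10⁻³ + 2.343 × 10⁻³ = 1.147 × 10⁻³, so Δρ ≈ 1.175 kg m⁻³.
N² = (g/ρ₀)·Δρ/Δz = g·(Δρ/ρ₀)/Δz = 9.8 × 1.147 × 10⁻³ / 49 = 2.2940 × 10⁻⁴ s⁻².
N = √(2.2940 × 10⁻⁴) = 0.015146 rad s⁻¹ → T = 2π/N = 414.84 s = 6.9140 min ≈ 6.91 min.

6.91 min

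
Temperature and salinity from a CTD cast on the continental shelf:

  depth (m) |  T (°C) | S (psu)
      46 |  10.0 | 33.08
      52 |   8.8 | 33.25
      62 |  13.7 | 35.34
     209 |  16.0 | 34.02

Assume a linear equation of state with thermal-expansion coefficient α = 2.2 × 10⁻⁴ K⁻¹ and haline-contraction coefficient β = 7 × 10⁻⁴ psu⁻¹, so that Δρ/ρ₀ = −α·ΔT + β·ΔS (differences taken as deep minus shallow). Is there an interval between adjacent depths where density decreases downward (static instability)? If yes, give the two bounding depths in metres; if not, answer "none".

62–209 m

Evaluate Δρ/ρ₀ = −αΔT + βΔS across each adjacent pair:
  46–52 m: −αΔT+βΔS = −(2.2 × 10⁻⁴)(-1.2)+(7 × 10⁻⁴)(+0.17) = 3.8 × 10⁻⁴ → stable
  52–62 m: −αΔT+βΔS = −(2.2 × 10⁻⁴)(+4.9)+(7 × 10⁻⁴)(+2.09) = 3.8 × 10⁻⁴ → stable
  62–209 m: −αΔT+βΔS = −(2.2 × 10⁻⁴)(+2.3)+(7 × 10⁻⁴)(-1.32) = -1.4 × 10⁻³ → UNSTABLE
The 62–209 m interval has Δρ < 0: lighter water underlies denser water.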